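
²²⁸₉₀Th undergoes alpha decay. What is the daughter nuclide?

Alpha decay: mass number changes by -4, atomic number by -2.
A: 228 − 4 = 224; Z: 90 − 2 = 88.
Z = 88 is radium, so the daughter is ²²⁴₈₈Ra.

Ra-224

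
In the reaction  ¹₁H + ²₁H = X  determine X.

He-3

Conserve mass number: 1 + 2 = A, so A = 3.
Conserve atomic number: 1 + 1 = Z, so Z = 2.
Z = 2 is helium, so the species is ³₂He.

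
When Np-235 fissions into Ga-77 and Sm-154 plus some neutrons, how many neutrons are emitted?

4

Conserve mass number: 235 = 77 + 154 + k, so k = 235 − 231 = 4.
Check atomic number: 93 = 31 + 62 + 0 = 93. ✓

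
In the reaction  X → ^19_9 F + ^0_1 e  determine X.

Ne-19

Conserve mass number: A = 19 + 0, so A = 19.
Conserve atomic number: Z = 9 + 1, so Z = 10.
Z = 10 is neon, so the species is ^19_10 Ne.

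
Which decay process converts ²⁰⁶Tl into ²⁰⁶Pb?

beta-minus decay

ΔA = 206 − 206 = 0; ΔZ = 82 − 81 = +1.
A is unchanged and Z rises by 1 — a neutron has become a proton (β⁻ decay).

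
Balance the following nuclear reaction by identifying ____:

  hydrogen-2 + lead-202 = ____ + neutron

Bi-203

Conserve mass number: 2 + 202 = A + 1, so A = 203.
Conserve atomic number: 1 + 82 = Z + 0, so Z = 83.
Z = 83 is bismuth, so the species is bismuth-203.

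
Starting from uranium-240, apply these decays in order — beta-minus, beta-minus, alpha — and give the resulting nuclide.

Start: (A, Z) = (240, 92).
After β⁻: (240, 93).
After β⁻: (240, 94).
After α: (236, 92).
Z = 92 is uranium.

U-236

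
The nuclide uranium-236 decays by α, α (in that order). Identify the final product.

Ra-228

Start: (A, Z) = (236, 92).
After α: (232, 90).
After α: (228, 88).
Z = 88 is radium.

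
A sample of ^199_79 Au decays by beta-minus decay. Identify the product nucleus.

Hg-199

Beta-minus decay: mass number changes by +0, atomic number by +1.
A: 199 = 199; Z: 79 + 1 = 80.
Z = 80 is mercury, so the daughter is ^199_80 Hg.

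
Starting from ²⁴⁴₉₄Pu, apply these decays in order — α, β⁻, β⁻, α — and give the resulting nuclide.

U-236

Start: (A, Z) = (244, 94).
After α: (240, 92).
After β⁻: (240, 93).
After β⁻: (240, 94).
After α: (236, 92).
Z = 92 is uranium.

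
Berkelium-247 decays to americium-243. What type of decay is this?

ΔA = 243 − 247 = -4; ΔZ = 95 − 97 = -2.
A drops by 4 and Z drops by 2 — the signature of alpha emission.

alpha decay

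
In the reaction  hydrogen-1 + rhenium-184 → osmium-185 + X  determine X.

Conserve mass number: 1 + 184 = 185 + A, so A = 0.
Conserve atomic number: 1 + 75 = 76 + Z, so Z = 0.
A = 0 and Z = 0 is γ — a gamma ray.

gamma ray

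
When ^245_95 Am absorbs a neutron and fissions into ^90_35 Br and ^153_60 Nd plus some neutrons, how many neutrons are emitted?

3

Conserve mass number: 246 = 90 + 153 + k, so k = 246 − 243 = 3.
Check atomic number: 95 = 35 + 60 + 0 = 95. ✓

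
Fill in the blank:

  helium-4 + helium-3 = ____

Be-7

Conserve mass number: 4 + 3 = A, so A = 7.
Conserve atomic number: 2 + 2 = Z, so Z = 4.
Z = 4 is beryllium, so the species is beryllium-7.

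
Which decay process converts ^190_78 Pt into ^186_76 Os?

alpha decay

ΔA = 186 − 190 = -4; ΔZ = 76 − 78 = -2.
A drops by 4 and Z drops by 2 — the signature of alpha emission.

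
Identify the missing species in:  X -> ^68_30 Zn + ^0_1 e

Conserve mass number: A = 68 + 0, so A = 68.
Conserve atomic number: Z = 30 + 1, so Z = 31.
Z = 31 is gallium, so the species is ^68_31 Ga.

Ga-68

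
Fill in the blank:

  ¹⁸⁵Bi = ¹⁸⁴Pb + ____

Conserve mass number: 185 = 184 + A, so A = 1.
Conserve atomic number: 83 = 82 + Z, so Z = 1.
A = 1 and Z = 1 is ¹H — a proton.

proton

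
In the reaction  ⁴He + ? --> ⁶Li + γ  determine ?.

deuteron

Conserve mass number: 4 + A = 6 + 0, so A = 2.
Conserve atomic number: 2 + Z = 3 + 0, so Z = 1.
A = 2 and Z = 1 is ²H — a deuteron.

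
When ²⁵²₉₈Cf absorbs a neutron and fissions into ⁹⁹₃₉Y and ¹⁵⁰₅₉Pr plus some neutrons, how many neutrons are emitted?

4

Conserve mass number: 253 = 99 + 150 + k, so k = 253 − 249 = 4.
Check atomic number: 98 = 39 + 59 + 0 = 98. ✓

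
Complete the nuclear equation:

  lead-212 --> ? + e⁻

Conserve mass number: 212 = A + 0, so A = 212.
Conserve atomic number: 82 = Z − 1, so Z = 83.
Z = 83 is bismuth, so the species is bismuth-212.

Bi-212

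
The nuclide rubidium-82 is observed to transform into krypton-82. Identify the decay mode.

beta-plus decay or electron capture

ΔA = 82 − 82 = 0; ΔZ = 36 − 37 = -1.
A is unchanged and Z drops by 1 — a proton has become a neutron (β⁺ emission or electron capture).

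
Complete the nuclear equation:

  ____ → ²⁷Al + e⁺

Si-27

Conserve mass number: A = 27 + 0, so A = 27.
Conserve atomic number: Z = 13 + 1, so Z = 14.
Z = 14 is silicon, so the species is ²⁷Si.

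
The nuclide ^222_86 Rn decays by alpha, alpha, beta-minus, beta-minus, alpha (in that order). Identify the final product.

Start: (A, Z) = (222, 86).
After α: (218, 84).
After α: (214, 82).
After β⁻: (214, 83).
After β⁻: (214, 84).
After α: (210, 82).
Z = 82 is lead.

Pb-210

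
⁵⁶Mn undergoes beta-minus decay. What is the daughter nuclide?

Beta-minus decay: mass number changes by +0, atomic number by +1.
A: 56 = 56; Z: 25 + 1 = 26.
Z = 26 is iron, so the daughter is ⁵⁶Fe.

Fe-56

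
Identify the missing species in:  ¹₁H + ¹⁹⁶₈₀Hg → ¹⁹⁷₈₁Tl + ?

gamma ray

Conserve mass number: 1 + 196 = 197 + A, so A = 0.
Conserve atomic number: 1 + 80 = 81 + Z, so Z = 0.
A = 0 and Z = 0 is ⁰₀γ — a gamma ray.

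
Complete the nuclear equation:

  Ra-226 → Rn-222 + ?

alpha particle

Conserve mass number: 226 = 222 + A, so A = 4.
Conserve atomic number: 88 = 86 + Z, so Z = 2.
A = 4 and Z = 2 is He-4 — an alpha particle.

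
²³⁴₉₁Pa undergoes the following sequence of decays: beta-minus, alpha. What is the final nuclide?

Start: (A, Z) = (234, 91).
After β⁻: (234, 92).
After α: (230, 90).
Z = 90 is thorium.

Th-230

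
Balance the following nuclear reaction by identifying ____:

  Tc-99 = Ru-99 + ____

beta-minus particle

Conserve mass number: 99 = 99 + A, so A = 0.
Conserve atomic number: 43 = 44 + Z, so Z = -1.
A = 0 and Z = -1 is e⁻ — a beta-minus particle.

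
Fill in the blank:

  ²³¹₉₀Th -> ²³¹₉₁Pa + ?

beta-minus particle

Conserve mass number: 231 = 231 + A, so A = 0.
Conserve atomic number: 90 = 91 + Z, so Z = -1.
A = 0 and Z = -1 is ⁰₋₁e — a beta-minus particle.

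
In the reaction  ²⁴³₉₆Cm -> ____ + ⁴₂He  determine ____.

Conserve mass number: 243 = A + 4, so A = 239.
Conserve atomic number: 96 = Z + 2, so Z = 94.
Z = 94 is plutonium, so the species is ²³⁹₉₄Pu.

Pu-239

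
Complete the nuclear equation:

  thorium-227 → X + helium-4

Conserve mass number: 227 = A + 4, so A = 223.
Conserve atomic number: 90 = Z + 2, so Z = 88.
Z = 88 is radium, so the species is radium-223.

Ra-223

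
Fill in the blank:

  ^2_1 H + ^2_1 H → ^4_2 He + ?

Conserve mass number: 2 + 2 = 4 + A, so A = 0.
Conserve atomic number: 1 + 1 = 2 + Z, so Z = 0.
A = 0 and Z = 0 is ^0_0 γ — a gamma ray.

gamma ray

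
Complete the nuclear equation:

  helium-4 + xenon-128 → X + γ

Ba-132

Conserve mass number: 4 + 128 = A + 0, so A = 132.
Conserve atomic number: 2 + 54 = Z + 0, so Z = 56.
Z = 56 is barium, so the species is barium-132.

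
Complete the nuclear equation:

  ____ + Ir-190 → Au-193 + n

alpha particle

Conserve mass number: A + 190 = 193 + 1, so A = 4.
Conserve atomic number: Z + 77 = 79 + 0, so Z = 2.
A = 4 and Z = 2 is He-4 — an alpha particle.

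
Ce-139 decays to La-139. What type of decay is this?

ΔA = 139 − 139 = 0; ΔZ = 57 − 58 = -1.
A is unchanged and Z drops by 1 — a proton has become a neutron (β⁺ emission or electron capture).

beta-plus decay or electron capture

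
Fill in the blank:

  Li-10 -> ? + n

Conserve mass number: 10 = A + 1, so A = 9.
Conserve atomic number: 3 = Z + 0, so Z = 3.
Z = 3 is lithium, so the species is Li-9.

Li-9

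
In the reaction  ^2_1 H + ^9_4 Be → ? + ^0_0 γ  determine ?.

Conserve mass number: 2 + 9 = A + 0, so A = 11.
Conserve atomic number: 1 + 4 = Z + 0, so Z = 5.
Z = 5 is boron, so the species is ^11_5 B.

B-11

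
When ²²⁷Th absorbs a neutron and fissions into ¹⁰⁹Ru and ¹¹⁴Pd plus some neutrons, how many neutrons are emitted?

5

Conserve mass number: 228 = 109 + 114 + k, so k = 228 − 223 = 5.
Check atomic number: 90 = 44 + 46 + 0 = 90. ✓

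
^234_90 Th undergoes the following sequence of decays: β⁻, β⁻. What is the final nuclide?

Start: (A, Z) = (234, 90).
After β⁻: (234, 91).
After β⁻: (234, 92).
Z = 92 is uranium.

U-234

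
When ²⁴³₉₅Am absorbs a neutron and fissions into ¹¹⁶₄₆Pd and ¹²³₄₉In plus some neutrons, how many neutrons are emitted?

5

Conserve mass number: 244 = 116 + 123 + k, so k = 244 − 239 = 5.
Check atomic number: 95 = 46 + 49 + 0 = 95. ✓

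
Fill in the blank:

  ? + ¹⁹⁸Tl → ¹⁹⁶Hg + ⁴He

deuteron

Conserve mass number: A + 198 = 196 + 4, so A = 2.
Conserve atomic number: Z + 81 = 80 + 2, so Z = 1.
A = 2 and Z = 1 is ²H — a deuteron.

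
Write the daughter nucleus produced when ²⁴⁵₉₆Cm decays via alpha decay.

Alpha decay: mass number changes by -4, atomic number by -2.
A: 245 − 4 = 241; Z: 96 − 2 = 94.
Z = 94 is plutonium, so the daughter is ²⁴¹₉₄Pu.

Pu-241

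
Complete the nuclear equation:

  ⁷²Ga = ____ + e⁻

Conserve mass number: 72 = A + 0, so A = 72.
Conserve atomic number: 31 = Z − 1, so Z = 32.
Z = 32 is germanium, so the species is ⁷²Ge.

Ge-72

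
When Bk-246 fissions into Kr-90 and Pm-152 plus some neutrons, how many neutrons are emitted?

4

Conserve mass number: 246 = 90 + 152 + k, so k = 246 − 242 = 4.
Check atomic number: 97 = 36 + 61 + 0 = 97. ✓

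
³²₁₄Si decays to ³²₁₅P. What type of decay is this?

ΔA = 32 − 32 = 0; ΔZ = 15 − 14 = +1.
A is unchanged and Z rises by 1 — a neutron has become a proton (β⁻ decay).

beta-minus decay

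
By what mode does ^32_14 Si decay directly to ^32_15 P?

ΔA = 32 − 32 = 0; ΔZ = 15 − 14 = +1.
A is unchanged and Z rises by 1 — a neutron has become a proton (β⁻ decay).

beta-minus decay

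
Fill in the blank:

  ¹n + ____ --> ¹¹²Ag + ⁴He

Conserve mass number: 1 + A = 112 + 4, so A = 115.
Conserve atomic number: 0 + Z = 47 + 2, so Z = 49.
Z = 49 is indium, so the species is ¹¹⁵In.

In-115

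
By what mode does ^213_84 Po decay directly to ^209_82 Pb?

ΔA = 209 − 213 = -4; ΔZ = 82 − 84 = -2.
A drops by 4 and Z drops by 2 — the signature of alpha emission.

alpha decay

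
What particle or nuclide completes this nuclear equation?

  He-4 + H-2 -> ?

Li-6

Conserve mass number: 4 + 2 = A, so A = 6.
Conserve atomic number: 2 + 1 = Z, so Z = 3.
Z = 3 is lithium, so the species is Li-6.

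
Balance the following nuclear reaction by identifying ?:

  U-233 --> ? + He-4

Conserve mass number: 233 = A + 4, so A = 229.
Conserve atomic number: 92 = Z + 2, so Z = 90.
Z = 90 is thorium, so the species is Th-229.

Th-229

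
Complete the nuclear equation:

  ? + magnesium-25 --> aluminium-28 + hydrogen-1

alpha particle

Conserve mass number: A + 25 = 28 + 1, so A = 4.
Conserve atomic number: Z + 12 = 13 + 1, so Z = 2.
A = 4 and Z = 2 is helium-4 — an alpha particle.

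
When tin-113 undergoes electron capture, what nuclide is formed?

Electron capture: mass number changes by +0, atomic number by -1.
A: 113 = 113; Z: 50 − 1 = 49.
Z = 49 is indium, so the daughter is indium-113.

In-113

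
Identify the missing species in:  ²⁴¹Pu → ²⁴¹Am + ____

Conserve mass number: 241 = 241 + A, so A = 0.
Conserve atomic number: 94 = 95 + Z, so Z = -1.
A = 0 and Z = -1 is e⁻ — a beta-minus particle.

beta-minus particle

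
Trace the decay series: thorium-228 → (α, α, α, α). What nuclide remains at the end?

Start: (A, Z) = (228, 90).
After α: (224, 88).
After α: (220, 86).
After α: (216, 84).
After α: (212, 82).
Z = 82 is lead.

Pb-212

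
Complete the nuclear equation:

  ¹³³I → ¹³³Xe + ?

beta-minus particle

Conserve mass number: 133 = 133 + A, so A = 0.
Conserve atomic number: 53 = 54 + Z, so Z = -1.
A = 0 and Z = -1 is e⁻ — a beta-minus particle.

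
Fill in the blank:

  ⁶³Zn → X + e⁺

Conserve mass number: 63 = A + 0, so A = 63.
Conserve atomic number: 30 = Z + 1, so Z = 29.
Z = 29 is copper, so the species is ⁶³Cu.

Cu-63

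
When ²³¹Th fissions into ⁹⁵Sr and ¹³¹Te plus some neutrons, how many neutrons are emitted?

5

Conserve mass number: 231 = 95 + 131 + k, so k = 231 − 226 = 5.
Check atomic number: 90 = 38 + 52 + 0 = 90. ✓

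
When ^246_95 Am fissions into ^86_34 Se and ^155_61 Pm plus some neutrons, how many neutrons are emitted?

Conserve mass number: 246 = 86 + 155 + k, so k = 246 − 241 = 5.
Check atomic number: 95 = 34 + 61 + 0 = 95. ✓

5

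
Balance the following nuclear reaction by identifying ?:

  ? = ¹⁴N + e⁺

O-14

Conserve mass number: A = 14 + 0, so A = 14.
Conserve atomic number: Z = 7 + 1, so Z = 8.
Z = 8 is oxygen, so the species is ¹⁴O.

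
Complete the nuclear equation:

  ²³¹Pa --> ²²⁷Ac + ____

Conserve mass number: 231 = 227 + A, so A = 4.
Conserve atomic number: 91 = 89 + Z, so Z = 2.
A = 4 and Z = 2 is ⁴He — an alpha particle.

alpha particle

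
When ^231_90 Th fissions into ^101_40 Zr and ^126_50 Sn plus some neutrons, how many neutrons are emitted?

Conserve mass number: 231 = 101 + 126 + k, so k = 231 − 227 = 4.
Check atomic number: 90 = 40 + 50 + 0 = 90. ✓

4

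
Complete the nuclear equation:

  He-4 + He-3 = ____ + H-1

Li-6

Conserve mass number: 4 + 3 = A + 1, so A = 6.
Conserve atomic number: 2 + 2 = Z + 1, so Z = 3.
Z = 3 is lithium, so the species is Li-6.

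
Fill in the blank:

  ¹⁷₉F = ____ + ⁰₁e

O-17

Conserve mass number: 17 = A + 0, so A = 17.
Conserve atomic number: 9 = Z + 1, so Z = 8.
Z = 8 is oxygen, so the species is ¹⁷₈O.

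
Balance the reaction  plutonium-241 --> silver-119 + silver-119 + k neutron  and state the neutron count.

Conserve mass number: 241 = 119 + 119 + k, so k = 241 − 238 = 3.
Check atomic number: 94 = 47 + 47 + 0 = 94. ✓

3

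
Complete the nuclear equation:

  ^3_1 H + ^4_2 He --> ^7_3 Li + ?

gamma ray

Conserve mass number: 3 + 4 = 7 + A, so A = 0.
Conserve atomic number: 1 + 2 = 3 + Z, so Z = 0.
A = 0 and Z = 0 is ^0_0 γ — a gamma ray.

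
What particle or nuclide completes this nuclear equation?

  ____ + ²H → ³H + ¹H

Conserve mass number: A + 2 = 3 + 1, so A = 2.
Conserve atomic number: Z + 1 = 1 + 1, so Z = 1.
A = 2 and Z = 1 is ²H — a deuteron.

deuteron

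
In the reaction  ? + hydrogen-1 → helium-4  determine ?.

Conserve mass number: A + 1 = 4, so A = 3.
Conserve atomic number: Z + 1 = 2, so Z = 1.
A = 3 and Z = 1 is hydrogen-3 — a triton.

triton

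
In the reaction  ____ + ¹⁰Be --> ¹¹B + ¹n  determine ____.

Conserve mass number: A + 10 = 11 + 1, so A = 2.
Conserve atomic number: Z + 4 = 5 + 0, so Z = 1.
A = 2 and Z = 1 is ²H — a deuteron.

deuteron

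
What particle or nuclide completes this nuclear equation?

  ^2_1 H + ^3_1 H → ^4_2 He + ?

Conserve mass number: 2 + 3 = 4 + A, so A = 1.
Conserve atomic number: 1 + 1 = 2 + Z, so Z = 0.
A = 1 and Z = 0 is ^1_0 n — a neutron.

neutron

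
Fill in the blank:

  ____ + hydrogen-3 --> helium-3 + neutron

proton

Conserve mass number: A + 3 = 3 + 1, so A = 1.
Conserve atomic number: Z + 1 = 2 + 0, so Z = 1.
A = 1 and Z = 1 is hydrogen-1 — a proton.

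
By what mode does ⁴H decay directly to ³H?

ΔA = 3 − 4 = -1; ΔZ = 1 − 1 = +0.
A drops by 1 with Z unchanged — a neutron was emitted.

neutron emission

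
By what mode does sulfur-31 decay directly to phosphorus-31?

ΔA = 31 − 31 = 0; ΔZ = 15 − 16 = -1.
A is unchanged and Z drops by 1 — a proton has become a neutron (β⁺ emission or electron capture).

beta-plus decay or electron capture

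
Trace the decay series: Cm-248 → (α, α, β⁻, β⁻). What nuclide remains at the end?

Pu-240

Start: (A, Z) = (248, 96).
After α: (244, 94).
After α: (240, 92).
After β⁻: (240, 93).
After β⁻: (240, 94).
Z = 94 is plutonium.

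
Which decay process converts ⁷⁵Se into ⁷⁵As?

ΔA = 75 − 75 = 0; ΔZ = 33 − 34 = -1.
A is unchanged and Z drops by 1 — a proton has become a neutron (β⁺ emission or electron capture).

beta-plus decay or electron capture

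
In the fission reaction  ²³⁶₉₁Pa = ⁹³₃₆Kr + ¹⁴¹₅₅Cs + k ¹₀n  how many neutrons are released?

2

Conserve mass number: 236 = 93 + 141 + k, so k = 236 − 234 = 2.
Check atomic number: 91 = 36 + 55 + 0 = 91. ✓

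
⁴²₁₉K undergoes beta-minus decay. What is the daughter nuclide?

Ca-42

Beta-minus decay: mass number changes by +0, atomic number by +1.
A: 42 = 42; Z: 19 + 1 = 20.
Z = 20 is calcium, so the daughter is ⁴²₂₀Ca.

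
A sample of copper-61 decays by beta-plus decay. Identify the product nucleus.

Ni-61

Beta-plus decay: mass number changes by +0, atomic number by -1.
A: 61 = 61; Z: 29 − 1 = 28.
Z = 28 is nickel, so the daughter is nickel-61.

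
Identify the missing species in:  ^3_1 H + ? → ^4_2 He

proton

Conserve mass number: 3 + A = 4, so A = 1.
Conserve atomic number: 1 + Z = 2, so Z = 1.
A = 1 and Z = 1 is ^1_1 H — a proton.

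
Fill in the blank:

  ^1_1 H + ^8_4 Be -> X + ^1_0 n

Conserve mass number: 1 + 8 = A + 1, so A = 8.
Conserve atomic number: 1 + 4 = Z + 0, so Z = 5.
Z = 5 is boron, so the species is ^8_5 B.

B-8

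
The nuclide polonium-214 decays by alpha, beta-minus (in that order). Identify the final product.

Bi-210

Start: (A, Z) = (214, 84).
After α: (210, 82).
After β⁻: (210, 83).
Z = 83 is bismuth.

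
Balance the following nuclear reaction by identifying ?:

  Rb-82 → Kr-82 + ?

positron

Conserve mass number: 82 = 82 + A, so A = 0.
Conserve atomic number: 37 = 36 + Z, so Z = 1.
A = 0 and Z = 1 is e⁺ — a positron.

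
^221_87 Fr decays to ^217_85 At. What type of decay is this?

alpha decay

ΔA = 217 − 221 = -4; ΔZ = 85 − 87 = -2.
A drops by 4 and Z drops by 2 — the signature of alpha emission.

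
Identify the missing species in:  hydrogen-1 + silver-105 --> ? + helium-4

Conserve mass number: 1 + 105 = A + 4, so A = 102.
Conserve atomic number: 1 + 47 = Z + 2, so Z = 46.
Z = 46 is palladium, so the species is palladium-102.

Pd-102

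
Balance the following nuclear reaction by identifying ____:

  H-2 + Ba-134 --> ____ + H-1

Ba-135

Conserve mass number: 2 + 134 = A + 1, so A = 135.
Conserve atomic number: 1 + 56 = Z + 1, so Z = 56.
Z = 56 is barium, so the species is Ba-135.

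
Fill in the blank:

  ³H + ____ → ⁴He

Conserve mass number: 3 + A = 4, so A = 1.
Conserve atomic number: 1 + Z = 2, so Z = 1.
A = 1 and Z = 1 is ¹H — a proton.

proton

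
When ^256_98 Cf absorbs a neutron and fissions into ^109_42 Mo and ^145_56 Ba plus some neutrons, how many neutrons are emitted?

Conserve mass number: 257 = 109 + 145 + k, so k = 257 − 254 = 3.
Check atomic number: 98 = 42 + 56 + 0 = 98. ✓

3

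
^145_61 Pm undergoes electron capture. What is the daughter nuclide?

Electron capture: mass number changes by +0, atomic number by -1.
A: 145 = 145; Z: 61 − 1 = 60.
Z = 60 is neodymium, so the daughter is ^145_60 Nd.

Nd-145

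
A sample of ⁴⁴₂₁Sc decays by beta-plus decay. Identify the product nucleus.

Beta-plus decay: mass number changes by +0, atomic number by -1.
A: 44 = 44; Z: 21 − 1 = 20.
Z = 20 is calcium, so the daughter is ⁴⁴₂₀Ca.

Ca-44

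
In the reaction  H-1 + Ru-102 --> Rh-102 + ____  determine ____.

neutron

Conserve mass number: 1 + 102 = 102 + A, so A = 1.
Conserve atomic number: 1 + 44 = 45 + Z, so Z = 0.
A = 1 and Z = 0 is n — a neutron.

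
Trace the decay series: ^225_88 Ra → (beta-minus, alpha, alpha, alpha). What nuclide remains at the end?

Bi-213

Start: (A, Z) = (225, 88).
After β⁻: (225, 89).
After α: (221, 87).
After α: (217, 85).
After α: (213, 83).
Z = 83 is bismuth.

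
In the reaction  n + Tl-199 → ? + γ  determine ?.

Tl-200

Conserve mass number: 1 + 199 = A + 0, so A = 200.
Conserve atomic number: 0 + 81 = Z + 0, so Z = 81.
Z = 81 is thallium, so the species is Tl-200.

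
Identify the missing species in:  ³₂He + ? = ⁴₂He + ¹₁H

Conserve mass number: 3 + A = 4 + 1, so A = 2.
Conserve atomic number: 2 + Z = 2 + 1, so Z = 1.
A = 2 and Z = 1 is ²₁H — a deuteron.

deuteron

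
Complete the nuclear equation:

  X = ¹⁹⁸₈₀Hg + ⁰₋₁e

Au-198

Conserve mass number: A = 198 + 0, so A = 198.
Conserve atomic number: Z = 80 − 1, so Z = 79.
Z = 79 is gold, so the species is ¹⁹⁸₇₉Au.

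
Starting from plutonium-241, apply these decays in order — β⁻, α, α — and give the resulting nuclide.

Pa-233

Start: (A, Z) = (241, 94).
After β⁻: (241, 95).
After α: (237, 93).
After α: (233, 91).
Z = 91 is protactinium.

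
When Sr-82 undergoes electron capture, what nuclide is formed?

Rb-82

Electron capture: mass number changes by +0, atomic number by -1.
A: 82 = 82; Z: 38 − 1 = 37.
Z = 37 is rubidium, so the daughter is Rb-82.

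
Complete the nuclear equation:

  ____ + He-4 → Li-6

Conserve mass number: A + 4 = 6, so A = 2.
Conserve atomic number: Z + 2 = 3, so Z = 1.
A = 2 and Z = 1 is H-2 — a deuteron.

deuteron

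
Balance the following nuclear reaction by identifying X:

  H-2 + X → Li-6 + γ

alpha particle

Conserve mass number: 2 + A = 6 + 0, so A = 4.
Conserve atomic number: 1 + Z = 3 + 0, so Z = 2.
A = 4 and Z = 2 is He-4 — an alpha particle.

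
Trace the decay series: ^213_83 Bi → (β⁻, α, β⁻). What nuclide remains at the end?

Bi-209

Start: (A, Z) = (213, 83).
After β⁻: (213, 84).
After α: (209, 82).
After β⁻: (209, 83).
Z = 83 is bismuth.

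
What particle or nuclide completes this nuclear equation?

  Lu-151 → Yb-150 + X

Conserve mass number: 151 = 150 + A, so A = 1.
Conserve atomic number: 71 = 70 + Z, so Z = 1.
A = 1 and Z = 1 is H-1 — a proton.

proton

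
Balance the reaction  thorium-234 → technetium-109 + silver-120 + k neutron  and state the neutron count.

5

Conserve mass number: 234 = 109 + 120 + k, so k = 234 − 229 = 5.
Check atomic number: 90 = 43 + 47 + 0 = 90. ✓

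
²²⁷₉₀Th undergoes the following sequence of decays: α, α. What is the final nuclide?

Start: (A, Z) = (227, 90).
After α: (223, 88).
After α: (219, 86).
Z = 86 is radon.

Rn-219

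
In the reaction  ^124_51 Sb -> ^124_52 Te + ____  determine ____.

Conserve mass number: 124 = 124 + A, so A = 0.
Conserve atomic number: 51 = 52 + Z, so Z = -1.
A = 0 and Z = -1 is ^0_-1 e — a beta-minus particle.

beta-minus particle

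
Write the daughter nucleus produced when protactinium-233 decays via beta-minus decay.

U-233

Beta-minus decay: mass number changes by +0, atomic number by +1.
A: 233 = 233; Z: 91 + 1 = 92.
Z = 92 is uranium, so the daughter is uranium-233.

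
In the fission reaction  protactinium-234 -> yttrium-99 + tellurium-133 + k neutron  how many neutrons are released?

Conserve mass number: 234 = 99 + 133 + k, so k = 234 − 232 = 2.
Check atomic number: 91 = 39 + 52 + 0 = 91. ✓

2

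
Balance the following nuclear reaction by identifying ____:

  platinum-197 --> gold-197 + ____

Conserve mass number: 197 = 197 + A, so A = 0.
Conserve atomic number: 78 = 79 + Z, so Z = -1.
A = 0 and Z = -1 is e⁻ — a beta-minus particle.

beta-minus particle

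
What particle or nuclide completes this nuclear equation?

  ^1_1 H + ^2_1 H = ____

He-3

Conserve mass number: 1 + 2 = A, so A = 3.
Conserve atomic number: 1 + 1 = Z, so Z = 2.
Z = 2 is helium, so the species is ^3_2 He.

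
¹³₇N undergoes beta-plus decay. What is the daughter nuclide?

Beta-plus decay: mass number changes by +0, atomic number by -1.
A: 13 = 13; Z: 7 − 1 = 6.
Z = 6 is carbon, so the daughter is ¹³₆C.

C-13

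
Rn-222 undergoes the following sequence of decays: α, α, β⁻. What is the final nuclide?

Bi-214

Start: (A, Z) = (222, 86).
After α: (218, 84).
After α: (214, 82).
After β⁻: (214, 83).
Z = 83 is bismuth.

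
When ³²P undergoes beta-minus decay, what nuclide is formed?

S-32

Beta-minus decay: mass number changes by +0, atomic number by +1.
A: 32 = 32; Z: 15 + 1 = 16.
Z = 16 is sulfur, so the daughter is ³²S.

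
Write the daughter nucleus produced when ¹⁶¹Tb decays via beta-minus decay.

Beta-minus decay: mass number changes by +0, atomic number by +1.
A: 161 = 161; Z: 65 + 1 = 66.
Z = 66 is dysprosium, so the daughter is ¹⁶¹Dy.

Dy-161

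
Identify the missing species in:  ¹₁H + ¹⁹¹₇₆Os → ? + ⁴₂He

Re-188

Conserve mass number: 1 + 191 = A + 4, so A = 188.
Conserve atomic number: 1 + 76 = Z + 2, so Z = 75.
Z = 75 is rhenium, so the species is ¹⁸⁸₇₅Re.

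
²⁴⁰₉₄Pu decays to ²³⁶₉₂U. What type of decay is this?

alpha decay

ΔA = 236 − 240 = -4; ΔZ = 92 − 94 = -2.
A drops by 4 and Z drops by 2 — the signature of alpha emission.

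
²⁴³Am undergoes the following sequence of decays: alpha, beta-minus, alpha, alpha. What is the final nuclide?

Th-231

Start: (A, Z) = (243, 95).
After α: (239, 93).
After β⁻: (239, 94).
After α: (235, 92).
After α: (231, 90).
Z = 90 is thorium.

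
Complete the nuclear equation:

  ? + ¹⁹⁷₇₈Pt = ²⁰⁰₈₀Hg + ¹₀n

alpha particle

Conserve mass number: A + 197 = 200 + 1, so A = 4.
Conserve atomic number: Z + 78 = 80 + 0, so Z = 2.
A = 4 and Z = 2 is ⁴₂He — an alpha particle.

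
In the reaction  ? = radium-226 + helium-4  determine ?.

Conserve mass number: A = 226 + 4, so A = 230.
Conserve atomic number: Z = 88 + 2, so Z = 90.
Z = 90 is thorium, so the species is thorium-230.

Th-230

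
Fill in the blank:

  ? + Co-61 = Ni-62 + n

deuteron

Conserve mass number: A + 61 = 62 + 1, so A = 2.
Conserve atomic number: Z + 27 = 28 + 0, so Z = 1.
A = 2 and Z = 1 is H-2 — a deuteron.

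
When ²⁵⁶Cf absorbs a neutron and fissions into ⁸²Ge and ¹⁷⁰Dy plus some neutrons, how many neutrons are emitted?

Conserve mass number: 257 = 82 + 170 + k, so k = 257 − 252 = 5.
Check atomic number: 98 = 32 + 66 + 0 = 98. ✓

5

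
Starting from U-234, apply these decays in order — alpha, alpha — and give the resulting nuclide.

Ra-226

Start: (A, Z) = (234, 92).
After α: (230, 90).
After α: (226, 88).
Z = 88 is radium.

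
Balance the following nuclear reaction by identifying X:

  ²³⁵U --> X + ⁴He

Th-231

Conserve mass number: 235 = A + 4, so A = 231.
Conserve atomic number: 92 = Z + 2, so Z = 90.
Z = 90 is thorium, so the species is ²³¹Th.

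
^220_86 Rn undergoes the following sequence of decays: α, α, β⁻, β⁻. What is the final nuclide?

Po-212

Start: (A, Z) = (220, 86).
After α: (216, 84).
After α: (212, 82).
After β⁻: (212, 83).
After β⁻: (212, 84).
Z = 84 is polonium.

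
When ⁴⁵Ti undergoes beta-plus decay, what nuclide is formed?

Sc-45

Beta-plus decay: mass number changes by +0, atomic number by -1.
A: 45 = 45; Z: 22 − 1 = 21.
Z = 21 is scandium, so the daughter is ⁴⁵Sc.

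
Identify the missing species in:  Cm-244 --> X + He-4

Conserve mass number: 244 = A + 4, so A = 240.
Conserve atomic number: 96 = Z + 2, so Z = 94.
Z = 94 is plutonium, so the species is Pu-240.

Pu-240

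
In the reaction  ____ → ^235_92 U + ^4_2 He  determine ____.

Conserve mass number: A = 235 + 4, so A = 239.
Conserve atomic number: Z = 92 + 2, so Z = 94.
Z = 94 is plutonium, so the species is ^239_94 Pu.

Pu-239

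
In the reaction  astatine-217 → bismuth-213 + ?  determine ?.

alpha particle

Conserve mass number: 217 = 213 + A, so A = 4.
Conserve atomic number: 85 = 83 + Z, so Z = 2.
A = 4 and Z = 2 is helium-4 — an alpha particle.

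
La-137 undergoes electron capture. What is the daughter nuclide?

Ba-137

Electron capture: mass number changes by +0, atomic number by -1.
A: 137 = 137; Z: 57 − 1 = 56.
Z = 56 is barium, so the daughter is Ba-137.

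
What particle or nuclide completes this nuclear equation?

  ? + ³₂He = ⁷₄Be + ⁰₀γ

Conserve mass number: A + 3 = 7 + 0, so A = 4.
Conserve atomic number: Z + 2 = 4 + 0, so Z = 2.
A = 4 and Z = 2 is ⁴₂He — an alpha particle.

alpha particle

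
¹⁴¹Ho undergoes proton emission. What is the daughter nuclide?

Proton emission: mass number changes by -1, atomic number by -1.
A: 141 − 1 = 140; Z: 67 − 1 = 66.
Z = 66 is dysprosium, so the daughter is ¹⁴⁰Dy.

Dy-140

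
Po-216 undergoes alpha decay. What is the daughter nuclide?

Pb-212

Alpha decay: mass number changes by -4, atomic number by -2.
A: 216 − 4 = 212; Z: 84 − 2 = 82.
Z = 82 is lead, so the daughter is Pb-212.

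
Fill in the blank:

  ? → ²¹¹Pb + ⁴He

Po-215

Conserve mass number: A = 211 + 4, so A = 215.
Conserve atomic number: Z = 82 + 2, so Z = 84.
Z = 84 is polonium, so the species is ²¹⁵Po.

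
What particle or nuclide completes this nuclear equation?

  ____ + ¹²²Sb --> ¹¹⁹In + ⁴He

neutron

Conserve mass number: A + 122 = 119 + 4, so A = 1.
Conserve atomic number: Z + 51 = 49 + 2, so Z = 0.
A = 1 and Z = 0 is ¹n — a neutron.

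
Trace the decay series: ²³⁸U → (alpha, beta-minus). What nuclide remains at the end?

Start: (A, Z) = (238, 92).
After α: (234, 90).
After β⁻: (234, 91).
Z = 91 is protactinium.

Pa-234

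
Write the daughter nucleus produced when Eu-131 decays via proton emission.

Sm-130

Proton emission: mass number changes by -1, atomic number by -1.
A: 131 − 1 = 130; Z: 63 − 1 = 62.
Z = 62 is samarium, so the daughter is Sm-130.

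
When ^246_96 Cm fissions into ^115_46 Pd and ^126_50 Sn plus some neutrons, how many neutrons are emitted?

Conserve mass number: 246 = 115 + 126 + k, so k = 246 − 241 = 5.
Check atomic number: 96 = 46 + 50 + 0 = 96. ✓

5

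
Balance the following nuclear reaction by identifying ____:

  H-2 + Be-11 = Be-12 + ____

Conserve mass number: 2 + 11 = 12 + A, so A = 1.
Conserve atomic number: 1 + 4 = 4 + Z, so Z = 1.
A = 1 and Z = 1 is H-1 — a proton.

proton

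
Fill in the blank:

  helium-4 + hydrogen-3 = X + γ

Conserve mass number: 4 + 3 = A + 0, so A = 7.
Conserve atomic number: 2 + 1 = Z + 0, so Z = 3.
Z = 3 is lithium, so the species is lithium-7.

Li-7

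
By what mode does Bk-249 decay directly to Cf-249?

beta-minus decay

ΔA = 249 − 249 = 0; ΔZ = 98 − 97 = +1.
A is unchanged and Z rises by 1 — a neutron has become a proton (β⁻ decay).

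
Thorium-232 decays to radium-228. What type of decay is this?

ΔA = 228 − 232 = -4; ΔZ = 88 − 90 = -2.
A drops by 4 and Z drops by 2 — the signature of alpha emission.

alpha decay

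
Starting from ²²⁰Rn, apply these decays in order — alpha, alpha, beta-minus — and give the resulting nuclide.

Bi-212

Start: (A, Z) = (220, 86).
After α: (216, 84).
After α: (212, 82).
After β⁻: (212, 83).
Z = 83 is bismuth.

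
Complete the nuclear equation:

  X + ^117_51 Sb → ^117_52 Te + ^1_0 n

proton

Conserve mass number: A + 117 = 117 + 1, so A = 1.
Conserve atomic number: Z + 51 = 52 + 0, so Z = 1.
A = 1 and Z = 1 is ^1_1 H — a proton.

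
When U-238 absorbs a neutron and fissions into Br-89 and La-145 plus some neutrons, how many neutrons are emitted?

5

Conserve mass number: 239 = 89 + 145 + k, so k = 239 − 234 = 5.
Check atomic number: 92 = 35 + 57 + 0 = 92. ✓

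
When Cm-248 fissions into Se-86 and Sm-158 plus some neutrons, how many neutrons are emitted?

4

Conserve mass number: 248 = 86 + 158 + k, so k = 248 − 244 = 4.
Check atomic number: 96 = 34 + 62 + 0 = 96. ✓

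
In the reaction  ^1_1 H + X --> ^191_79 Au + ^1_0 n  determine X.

Pt-191

Conserve mass number: 1 + A = 191 + 1, so A = 191.
Conserve atomic number: 1 + Z = 79 + 0, so Z = 78.
Z = 78 is platinum, so the species is ^191_78 Pt.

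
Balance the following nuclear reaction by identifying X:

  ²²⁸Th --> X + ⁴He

Conserve mass number: 228 = A + 4, so A = 224.
Conserve atomic number: 90 = Z + 2, so Z = 88.
Z = 88 is radium, so the species is ²²⁴Ra.

Ra-224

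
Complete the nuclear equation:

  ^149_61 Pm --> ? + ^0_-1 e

Sm-149

Conserve mass number: 149 = A + 0, so A = 149.
Conserve atomic number: 61 = Z − 1, so Z = 62.
Z = 62 is samarium, so the species is ^149_62 Sm.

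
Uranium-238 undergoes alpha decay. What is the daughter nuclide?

Th-234

Alpha decay: mass number changes by -4, atomic number by -2.
A: 238 − 4 = 234; Z: 92 − 2 = 90.
Z = 90 is thorium, so the daughter is thorium-234.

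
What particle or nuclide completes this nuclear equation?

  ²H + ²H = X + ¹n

Conserve mass number: 2 + 2 = A + 1, so A = 3.
Conserve atomic number: 1 + 1 = Z + 0, so Z = 2.
Z = 2 is helium, so the species is ³He.

He-3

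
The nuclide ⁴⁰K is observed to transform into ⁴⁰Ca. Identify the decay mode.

beta-minus decay

ΔA = 40 − 40 = 0; ΔZ = 20 − 19 = +1.
A is unchanged and Z rises by 1 — a neutron has become a proton (β⁻ decay).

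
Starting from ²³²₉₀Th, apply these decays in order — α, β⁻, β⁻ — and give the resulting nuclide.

Start: (A, Z) = (232, 90).
After α: (228, 88).
After β⁻: (228, 89).
After β⁻: (228, 90).
Z = 90 is thorium.

Th-228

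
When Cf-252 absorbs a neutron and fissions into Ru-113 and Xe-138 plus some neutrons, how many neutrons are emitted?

Conserve mass number: 253 = 113 + 138 + k, so k = 253 − 251 = 2.
Check atomic number: 98 = 44 + 54 + 0 = 98. ✓

2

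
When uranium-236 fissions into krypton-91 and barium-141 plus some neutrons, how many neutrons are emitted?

4

Conserve mass number: 236 = 91 + 141 + k, so k = 236 − 232 = 4.
Check atomic number: 92 = 36 + 56 + 0 = 92. ✓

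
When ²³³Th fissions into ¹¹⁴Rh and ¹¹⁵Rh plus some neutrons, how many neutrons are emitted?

4

Conserve mass number: 233 = 114 + 115 + k, so k = 233 − 229 = 4.
Check atomic number: 90 = 45 + 45 + 0 = 90. ✓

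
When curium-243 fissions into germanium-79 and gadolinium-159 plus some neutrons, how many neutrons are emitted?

5

Conserve mass number: 243 = 79 + 159 + k, so k = 243 − 238 = 5.
Check atomic number: 96 = 32 + 64 + 0 = 96. ✓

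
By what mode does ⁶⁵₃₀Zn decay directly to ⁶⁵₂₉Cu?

beta-plus decay or electron capture

ΔA = 65 − 65 = 0; ΔZ = 29 − 30 = -1.
A is unchanged and Z drops by 1 — a proton has become a neutron (β⁺ emission or electron capture).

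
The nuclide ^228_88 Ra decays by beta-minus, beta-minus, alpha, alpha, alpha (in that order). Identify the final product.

Start: (A, Z) = (228, 88).
After β⁻: (228, 89).
After β⁻: (228, 90).
After α: (224, 88).
After α: (220, 86).
After α: (216, 84).
Z = 84 is polonium.

Po-216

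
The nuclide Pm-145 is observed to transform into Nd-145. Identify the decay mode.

ΔA = 145 − 145 = 0; ΔZ = 60 − 61 = -1.
A is unchanged and Z drops by 1 — a proton has become a neutron (β⁺ emission or electron capture).

beta-plus decay or electron capture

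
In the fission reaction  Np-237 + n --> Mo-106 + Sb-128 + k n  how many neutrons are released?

Conserve mass number: 238 = 106 + 128 + k, so k = 238 − 234 = 4.
Check atomic number: 93 = 42 + 51 + 0 = 93. ✓

4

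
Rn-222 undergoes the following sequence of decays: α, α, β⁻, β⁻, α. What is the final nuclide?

Start: (A, Z) = (222, 86).
After α: (218, 84).
After α: (214, 82).
After β⁻: (214, 83).
After β⁻: (214, 84).
After α: (210, 82).
Z = 82 is lead.

Pb-210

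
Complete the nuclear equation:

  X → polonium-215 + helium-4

Conserve mass number: A = 215 + 4, so A = 219.
Conserve atomic number: Z = 84 + 2, so Z = 86.
Z = 86 is radon, so the species is radon-219.

Rn-219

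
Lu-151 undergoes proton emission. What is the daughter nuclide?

Yb-150

Proton emission: mass number changes by -1, atomic number by -1.
A: 151 − 1 = 150; Z: 71 − 1 = 70.
Z = 70 is ytterbium, so the daughter is Yb-150.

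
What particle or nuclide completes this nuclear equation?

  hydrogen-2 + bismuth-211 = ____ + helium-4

Conserve mass number: 2 + 211 = A + 4, so A = 209.
Conserve atomic number: 1 + 83 = Z + 2, so Z = 82.
Z = 82 is lead, so the species is lead-209.

Pb-209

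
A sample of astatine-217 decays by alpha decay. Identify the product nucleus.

Alpha decay: mass number changes by -4, atomic number by -2.
A: 217 − 4 = 213; Z: 85 − 2 = 83.
Z = 83 is bismuth, so the daughter is bismuth-213.

Bi-213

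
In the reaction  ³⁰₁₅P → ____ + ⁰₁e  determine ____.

Si-30

Conserve mass number: 30 = A + 0, so A = 30.
Conserve atomic number: 15 = Z + 1, so Z = 14.
Z = 14 is silicon, so the species is ³⁰₁₄Si.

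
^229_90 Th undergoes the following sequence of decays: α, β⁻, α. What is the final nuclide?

Start: (A, Z) = (229, 90).
After α: (225, 88).
After β⁻: (225, 89).
After α: (221, 87).
Z = 87 is francium.

Fr-221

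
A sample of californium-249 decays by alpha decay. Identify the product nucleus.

Alpha decay: mass number changes by -4, atomic number by -2.
A: 249 − 4 = 245; Z: 98 − 2 = 96.
Z = 96 is curium, so the daughter is curium-245.

Cm-245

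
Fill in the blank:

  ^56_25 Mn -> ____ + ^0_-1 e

Conserve mass number: 56 = A + 0, so A = 56.
Conserve atomic number: 25 = Z − 1, so Z = 26.
Z = 26 is iron, so the species is ^56_26 Fe.

Fe-56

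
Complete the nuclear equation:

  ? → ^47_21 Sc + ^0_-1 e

Ca-47

Conserve mass number: A = 47 + 0, so A = 47.
Conserve atomic number: Z = 21 − 1, so Z = 20.
Z = 20 is calcium, so the species is ^47_20 Ca.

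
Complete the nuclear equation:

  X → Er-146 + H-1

Tm-147

Conserve mass number: A = 146 + 1, so A = 147.
Conserve atomic number: Z = 68 + 1, so Z = 69.
Z = 69 is thulium, so the species is Tm-147.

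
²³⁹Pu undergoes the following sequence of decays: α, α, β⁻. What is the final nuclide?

Start: (A, Z) = (239, 94).
After α: (235, 92).
After α: (231, 90).
After β⁻: (231, 91).
Z = 91 is protactinium.

Pa-231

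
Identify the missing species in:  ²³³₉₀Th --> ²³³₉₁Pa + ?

beta-minus particle

Conserve mass number: 233 = 233 + A, so A = 0.
Conserve atomic number: 90 = 91 + Z, so Z = -1.
A = 0 and Z = -1 is ⁰₋₁e — a beta-minus particle.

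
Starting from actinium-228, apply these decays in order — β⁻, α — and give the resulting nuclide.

Start: (A, Z) = (228, 89).
After β⁻: (228, 90).
After α: (224, 88).
Z = 88 is radium.

Ra-224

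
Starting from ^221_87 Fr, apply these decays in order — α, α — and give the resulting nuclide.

Bi-213

Start: (A, Z) = (221, 87).
After α: (217, 85).
After α: (213, 83).
Z = 83 is bismuth.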